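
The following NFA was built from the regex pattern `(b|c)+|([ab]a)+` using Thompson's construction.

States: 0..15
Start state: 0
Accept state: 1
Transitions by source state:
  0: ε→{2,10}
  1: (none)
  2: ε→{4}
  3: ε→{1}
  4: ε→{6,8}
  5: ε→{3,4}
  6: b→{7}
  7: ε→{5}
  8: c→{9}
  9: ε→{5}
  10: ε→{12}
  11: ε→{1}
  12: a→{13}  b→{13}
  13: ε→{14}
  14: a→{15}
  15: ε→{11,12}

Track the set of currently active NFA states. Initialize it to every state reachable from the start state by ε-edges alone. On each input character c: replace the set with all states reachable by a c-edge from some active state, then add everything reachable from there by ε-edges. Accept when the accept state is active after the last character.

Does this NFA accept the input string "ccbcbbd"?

Answer: REJECT

Trace:
initial (ε-close {0}): {0,2,4,6,8,10,12}
'c' @ 1: {1,3,4,5,6,8,9}  [accepting]
'c' @ 2: {1,3,4,5,6,8,9}  [accepting]
'b' @ 3: {1,3,4,5,6,7,8}  [accepting]
'c' @ 4: {1,3,4,5,6,8,9}  [accepting]
'b' @ 5: {1,3,4,5,6,7,8}  [accepting]
'b' @ 6: {1,3,4,5,6,7,8}  [accepting]
'd' @ 7: {}  — state set empty
after full input: {}  (accept=1 not in)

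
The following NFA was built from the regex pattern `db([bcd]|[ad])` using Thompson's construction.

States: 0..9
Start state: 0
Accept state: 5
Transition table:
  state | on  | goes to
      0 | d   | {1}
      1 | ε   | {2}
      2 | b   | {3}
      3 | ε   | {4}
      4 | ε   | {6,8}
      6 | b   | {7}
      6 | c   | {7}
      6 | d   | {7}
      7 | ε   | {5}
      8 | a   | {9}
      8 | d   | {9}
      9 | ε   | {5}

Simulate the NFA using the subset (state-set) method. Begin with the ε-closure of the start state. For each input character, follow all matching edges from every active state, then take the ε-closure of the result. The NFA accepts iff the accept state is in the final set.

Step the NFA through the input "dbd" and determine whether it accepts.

initial (ε-close {0}): {0}
'd' @ 1: {1,2}
'b' @ 2: {3,4,6,8}
'd' @ 3: {5,7,9}  ✓accept
after full input: {5,7,9}  (accept=5 in)

Answer: ACCEPT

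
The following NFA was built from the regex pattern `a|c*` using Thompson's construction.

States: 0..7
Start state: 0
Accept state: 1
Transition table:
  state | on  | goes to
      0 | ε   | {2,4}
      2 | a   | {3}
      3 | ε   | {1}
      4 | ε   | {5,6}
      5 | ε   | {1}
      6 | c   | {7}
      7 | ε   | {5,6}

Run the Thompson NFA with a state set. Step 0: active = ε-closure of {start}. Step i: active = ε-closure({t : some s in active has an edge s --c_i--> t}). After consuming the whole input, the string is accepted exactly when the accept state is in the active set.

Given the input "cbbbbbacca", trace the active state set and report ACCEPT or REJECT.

Answer: REJECT

Steps:
S₀ = ε-closure({0}) = {0,1,2,4,5,6}
'c' @ 1: {1,5,6,7}  ✓accept
'b' @ 2: {}  — no active states
rest 'bbbbacca' ignored (set empty)
final: {}; accept 1 not in set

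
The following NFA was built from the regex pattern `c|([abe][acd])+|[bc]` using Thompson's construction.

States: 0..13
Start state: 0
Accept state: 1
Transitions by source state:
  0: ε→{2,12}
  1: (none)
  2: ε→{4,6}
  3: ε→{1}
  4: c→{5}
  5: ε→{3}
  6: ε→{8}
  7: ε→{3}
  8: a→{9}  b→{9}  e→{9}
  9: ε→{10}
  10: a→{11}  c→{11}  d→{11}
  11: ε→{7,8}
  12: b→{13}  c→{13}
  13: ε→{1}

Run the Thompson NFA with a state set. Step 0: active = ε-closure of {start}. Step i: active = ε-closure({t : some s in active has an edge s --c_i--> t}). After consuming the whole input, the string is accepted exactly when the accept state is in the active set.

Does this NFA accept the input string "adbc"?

start: ε-closure({0}) = {0,2,4,6,8,12}
'a' @ 1: {9,10}
'd' @ 2: {1,3,7,8,11}  [accepting]
'b' @ 3: {9,10}
'c' @ 4: {1,3,7,8,11}  [accepting]
after full input: {1,3,7,8,11}  (accept=1 in)

Answer: ACCEPT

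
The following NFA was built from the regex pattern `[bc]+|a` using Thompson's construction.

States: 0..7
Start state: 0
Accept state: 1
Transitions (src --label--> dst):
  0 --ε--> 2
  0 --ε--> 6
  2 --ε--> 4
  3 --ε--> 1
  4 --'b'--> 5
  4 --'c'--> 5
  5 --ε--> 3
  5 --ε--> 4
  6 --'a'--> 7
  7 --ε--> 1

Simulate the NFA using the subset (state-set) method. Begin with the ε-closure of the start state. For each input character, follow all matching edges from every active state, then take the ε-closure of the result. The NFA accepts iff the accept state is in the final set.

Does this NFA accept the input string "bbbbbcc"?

Answer: ACCEPT

Steps:
initial (ε-close {0}): {0,2,4,6}
'b' @ 1: {1,3,4,5}  (accept∈set)
'b' @ 2: {1,3,4,5}  (accept∈set)
'b' @ 3: {1,3,4,5}  (accept∈set)
'b' @ 4: {1,3,4,5}  (accept∈set)
'b' @ 5: {1,3,4,5}  (accept∈set)
'c' @ 6: {1,3,4,5}  (accept∈set)
'c' @ 7: {1,3,4,5}  (accept∈set)
end set {1,3,4,5} — state 1 in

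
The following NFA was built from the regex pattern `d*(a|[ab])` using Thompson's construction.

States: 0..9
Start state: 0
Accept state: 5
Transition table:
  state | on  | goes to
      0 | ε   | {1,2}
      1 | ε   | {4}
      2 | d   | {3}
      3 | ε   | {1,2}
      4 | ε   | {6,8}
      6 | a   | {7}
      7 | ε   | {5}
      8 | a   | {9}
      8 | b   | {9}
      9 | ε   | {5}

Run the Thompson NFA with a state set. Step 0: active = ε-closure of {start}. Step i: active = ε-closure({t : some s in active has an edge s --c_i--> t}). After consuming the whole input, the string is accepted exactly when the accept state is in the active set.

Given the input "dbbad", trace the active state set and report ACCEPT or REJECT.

initial (ε-close {0}): {0,1,2,4,6,8}
'd' @ 1: {1,2,3,4,6,8}
'b' @ 2: {5,9}  ✓accept
'b' @ 3: {}  — dead — no transitions
rest 'ad' ignored (set empty)
end set {} — state 5 not in

Answer: REJECT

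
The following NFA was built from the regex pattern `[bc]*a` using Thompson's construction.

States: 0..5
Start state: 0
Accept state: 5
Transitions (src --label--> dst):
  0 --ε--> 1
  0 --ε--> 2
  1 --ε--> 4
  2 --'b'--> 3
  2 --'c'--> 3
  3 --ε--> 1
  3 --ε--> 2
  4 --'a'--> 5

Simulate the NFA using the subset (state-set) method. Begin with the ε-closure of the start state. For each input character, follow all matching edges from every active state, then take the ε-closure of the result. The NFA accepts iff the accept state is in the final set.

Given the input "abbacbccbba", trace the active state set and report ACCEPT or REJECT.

Answer: REJECT

Derivation:
start: ε-closure({0}) = {0,1,2,4}
'a' @ 1: {5}  (accept∈set)
'b' @ 2: {}  — no active states
rest 'bacbccbba' ignored (set empty)
end set {} — state 5 not in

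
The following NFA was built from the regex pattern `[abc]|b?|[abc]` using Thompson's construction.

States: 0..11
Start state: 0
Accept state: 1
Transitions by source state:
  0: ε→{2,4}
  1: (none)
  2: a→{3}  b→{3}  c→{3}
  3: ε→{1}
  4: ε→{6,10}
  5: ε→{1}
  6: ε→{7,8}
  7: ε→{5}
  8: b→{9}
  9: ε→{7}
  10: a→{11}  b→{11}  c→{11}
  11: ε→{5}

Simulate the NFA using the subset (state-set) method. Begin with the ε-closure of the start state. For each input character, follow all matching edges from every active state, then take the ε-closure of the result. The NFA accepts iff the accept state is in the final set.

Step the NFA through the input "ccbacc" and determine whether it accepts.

Answer: REJECT

Derivation:
start: ε-closure({0}) = {0,1,2,4,5,6,7,8,10}
'c' @ 1: {1,3,5,11}  [accepting]
'c' @ 2: {}  — state set empty
rest 'bacc' ignored (set empty)
after full input: {}  (accept=1 not in)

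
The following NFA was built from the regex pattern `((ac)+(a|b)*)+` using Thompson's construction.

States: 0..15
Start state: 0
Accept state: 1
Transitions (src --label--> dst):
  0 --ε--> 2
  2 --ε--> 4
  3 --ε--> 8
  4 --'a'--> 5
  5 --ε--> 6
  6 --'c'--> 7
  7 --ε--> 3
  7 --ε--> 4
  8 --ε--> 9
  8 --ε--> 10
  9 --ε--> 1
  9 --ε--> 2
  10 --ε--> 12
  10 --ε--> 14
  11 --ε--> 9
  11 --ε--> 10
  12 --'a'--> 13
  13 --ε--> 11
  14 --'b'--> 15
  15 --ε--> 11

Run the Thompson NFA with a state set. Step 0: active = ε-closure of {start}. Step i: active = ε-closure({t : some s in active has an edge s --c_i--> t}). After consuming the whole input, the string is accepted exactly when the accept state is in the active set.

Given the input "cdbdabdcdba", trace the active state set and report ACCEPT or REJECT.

Answer: REJECT

Trace:
initial (ε-close {0}): {0,2,4}
'c' @ 1: {}  — dead — no transitions
rest 'dbdabdcdba' ignored (set empty)
end set {} — state 1 not in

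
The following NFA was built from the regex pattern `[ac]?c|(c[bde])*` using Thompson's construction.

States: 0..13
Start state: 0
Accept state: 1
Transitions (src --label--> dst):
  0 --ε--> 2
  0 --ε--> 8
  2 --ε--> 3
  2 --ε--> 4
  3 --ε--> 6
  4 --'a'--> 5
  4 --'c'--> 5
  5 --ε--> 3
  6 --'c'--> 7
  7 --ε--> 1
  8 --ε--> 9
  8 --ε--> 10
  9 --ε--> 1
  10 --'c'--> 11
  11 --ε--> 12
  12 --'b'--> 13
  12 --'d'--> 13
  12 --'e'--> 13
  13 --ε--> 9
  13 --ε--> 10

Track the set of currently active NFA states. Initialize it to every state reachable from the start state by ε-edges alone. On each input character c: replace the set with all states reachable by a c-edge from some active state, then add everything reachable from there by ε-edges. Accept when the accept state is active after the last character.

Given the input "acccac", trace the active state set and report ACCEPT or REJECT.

S₀ = ε-closure({0}) = {0,1,2,3,4,6,8,9,10}
'a' @ 1: {3,5,6}
'c' @ 2: {1,7}  ✓accept
'c' @ 3: {}  — no active states
rest 'cac' ignored (set empty)
after full input: {}  (accept=1 not in)

Answer: REJECT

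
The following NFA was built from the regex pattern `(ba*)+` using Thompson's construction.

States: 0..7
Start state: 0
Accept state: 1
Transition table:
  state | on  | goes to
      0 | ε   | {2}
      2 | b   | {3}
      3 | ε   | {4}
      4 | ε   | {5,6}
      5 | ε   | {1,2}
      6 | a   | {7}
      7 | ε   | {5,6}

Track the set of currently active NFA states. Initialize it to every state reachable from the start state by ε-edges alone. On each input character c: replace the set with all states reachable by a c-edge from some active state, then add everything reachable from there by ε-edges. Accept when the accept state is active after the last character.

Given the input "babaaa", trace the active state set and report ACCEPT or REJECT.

Answer: ACCEPT

Trace:
initial (ε-close {0}): {0,2}
'b' @ 1: {1,2,3,4,5,6}  ✓accept
'a' @ 2: {1,2,5,6,7}  ✓accept
'b' @ 3: {1,2,3,4,5,6}  ✓accept
'a' @ 4: {1,2,5,6,7}  ✓accept
'a' @ 5: {1,2,5,6,7}  ✓accept
'a' @ 6: {1,2,5,6,7}  ✓accept
final: {1,2,5,6,7}; accept 1 in set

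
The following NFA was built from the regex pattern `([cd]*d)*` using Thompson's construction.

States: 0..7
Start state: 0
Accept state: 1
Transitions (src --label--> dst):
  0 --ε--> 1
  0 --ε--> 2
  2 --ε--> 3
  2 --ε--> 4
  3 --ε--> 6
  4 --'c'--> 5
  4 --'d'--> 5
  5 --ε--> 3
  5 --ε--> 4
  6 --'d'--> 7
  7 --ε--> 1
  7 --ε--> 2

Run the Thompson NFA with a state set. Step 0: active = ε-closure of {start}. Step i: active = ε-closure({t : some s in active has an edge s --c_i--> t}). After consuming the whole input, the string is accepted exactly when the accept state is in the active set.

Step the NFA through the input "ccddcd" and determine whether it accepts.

initial (ε-close {0}): {0,1,2,3,4,6}
'c' @ 1: {3,4,5,6}
'c' @ 2: {3,4,5,6}
'd' @ 3: {1,2,3,4,5,6,7}  (accept∈set)
'd' @ 4: {1,2,3,4,5,6,7}  (accept∈set)
'c' @ 5: {3,4,5,6}
'd' @ 6: {1,2,3,4,5,6,7}  (accept∈set)
final: {1,2,3,4,5,6,7}; accept 1 in set

Answer: ACCEPT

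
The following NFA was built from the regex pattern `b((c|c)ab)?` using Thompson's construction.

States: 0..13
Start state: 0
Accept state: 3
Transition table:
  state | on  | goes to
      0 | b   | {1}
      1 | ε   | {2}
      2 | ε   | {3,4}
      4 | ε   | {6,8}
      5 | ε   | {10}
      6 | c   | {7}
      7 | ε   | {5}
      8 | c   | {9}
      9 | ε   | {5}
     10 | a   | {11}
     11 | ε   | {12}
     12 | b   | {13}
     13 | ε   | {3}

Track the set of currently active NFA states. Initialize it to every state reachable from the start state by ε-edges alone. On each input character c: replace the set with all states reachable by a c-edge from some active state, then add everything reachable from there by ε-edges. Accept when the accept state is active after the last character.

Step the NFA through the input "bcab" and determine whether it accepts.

initial (ε-close {0}): {0}
'b' @ 1: {1,2,3,4,6,8}  ✓accept
'c' @ 2: {5,7,9,10}
'a' @ 3: {11,12}
'b' @ 4: {3,13}  ✓accept
after full input: {3,13}  (accept=3 in)

Answer: ACCEPT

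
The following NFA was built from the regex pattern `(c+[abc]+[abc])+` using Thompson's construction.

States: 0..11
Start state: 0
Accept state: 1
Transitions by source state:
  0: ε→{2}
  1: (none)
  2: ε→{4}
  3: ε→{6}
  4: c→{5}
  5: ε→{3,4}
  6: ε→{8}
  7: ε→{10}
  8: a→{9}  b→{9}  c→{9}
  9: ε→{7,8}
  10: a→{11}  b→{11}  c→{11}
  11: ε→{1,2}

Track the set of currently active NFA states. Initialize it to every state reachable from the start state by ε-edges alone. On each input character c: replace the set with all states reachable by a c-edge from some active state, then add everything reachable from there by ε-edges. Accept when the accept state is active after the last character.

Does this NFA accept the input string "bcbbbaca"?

Answer: REJECT

Trace:
start: ε-closure({0}) = {0,2,4}
'b' @ 1: {}  — state set empty
rest 'cbbbaca' ignored (set empty)
after full input: {}  (accept=1 not in)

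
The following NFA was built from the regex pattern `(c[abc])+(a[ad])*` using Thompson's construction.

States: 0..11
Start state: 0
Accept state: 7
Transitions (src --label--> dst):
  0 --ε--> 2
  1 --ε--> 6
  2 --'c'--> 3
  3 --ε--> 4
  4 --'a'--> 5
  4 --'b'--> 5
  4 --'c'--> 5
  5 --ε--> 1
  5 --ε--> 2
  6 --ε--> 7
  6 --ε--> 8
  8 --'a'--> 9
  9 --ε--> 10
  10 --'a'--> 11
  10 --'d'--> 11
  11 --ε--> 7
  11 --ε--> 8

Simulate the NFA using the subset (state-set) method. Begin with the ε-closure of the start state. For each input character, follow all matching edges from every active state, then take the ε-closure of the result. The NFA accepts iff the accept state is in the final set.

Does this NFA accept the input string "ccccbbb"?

start: ε-closure({0}) = {0,2}
'c' @ 1: {3,4}
'c' @ 2: {1,2,5,6,7,8}  ✓accept
'c' @ 3: {3,4}
'c' @ 4: {1,2,5,6,7,8}  ✓accept
'b' @ 5: {}  — no active states
rest 'bb' ignored (set empty)
after full input: {}  (accept=7 not in)

Answer: REJECT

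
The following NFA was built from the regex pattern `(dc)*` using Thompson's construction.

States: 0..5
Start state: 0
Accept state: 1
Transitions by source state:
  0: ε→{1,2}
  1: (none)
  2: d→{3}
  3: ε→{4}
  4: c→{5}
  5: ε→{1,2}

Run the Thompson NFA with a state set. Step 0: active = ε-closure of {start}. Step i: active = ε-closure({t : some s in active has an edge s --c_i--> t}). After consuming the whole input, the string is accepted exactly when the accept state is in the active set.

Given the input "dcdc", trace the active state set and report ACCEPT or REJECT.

initial (ε-close {0}): {0,1,2}
'd' @ 1: {3,4}
'c' @ 2: {1,2,5}  ✓accept
'd' @ 3: {3,4}
'c' @ 4: {1,2,5}  ✓accept
end set {1,2,5} — state 1 in

Answer: ACCEPT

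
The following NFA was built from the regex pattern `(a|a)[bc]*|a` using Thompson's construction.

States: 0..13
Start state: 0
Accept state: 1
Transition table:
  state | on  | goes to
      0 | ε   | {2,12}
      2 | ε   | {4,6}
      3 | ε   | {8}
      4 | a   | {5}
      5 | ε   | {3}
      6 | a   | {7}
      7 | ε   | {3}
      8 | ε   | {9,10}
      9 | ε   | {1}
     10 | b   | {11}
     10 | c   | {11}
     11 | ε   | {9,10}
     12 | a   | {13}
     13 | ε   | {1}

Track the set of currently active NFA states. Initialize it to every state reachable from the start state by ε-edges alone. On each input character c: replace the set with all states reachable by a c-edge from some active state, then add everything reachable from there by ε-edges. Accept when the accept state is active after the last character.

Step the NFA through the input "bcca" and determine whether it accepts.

S₀ = ε-closure({0}) = {0,2,4,6,12}
'b' @ 1: {}  — dead — no transitions
rest 'cca' ignored (set empty)
end set {} — state 1 not in

Answer: REJECT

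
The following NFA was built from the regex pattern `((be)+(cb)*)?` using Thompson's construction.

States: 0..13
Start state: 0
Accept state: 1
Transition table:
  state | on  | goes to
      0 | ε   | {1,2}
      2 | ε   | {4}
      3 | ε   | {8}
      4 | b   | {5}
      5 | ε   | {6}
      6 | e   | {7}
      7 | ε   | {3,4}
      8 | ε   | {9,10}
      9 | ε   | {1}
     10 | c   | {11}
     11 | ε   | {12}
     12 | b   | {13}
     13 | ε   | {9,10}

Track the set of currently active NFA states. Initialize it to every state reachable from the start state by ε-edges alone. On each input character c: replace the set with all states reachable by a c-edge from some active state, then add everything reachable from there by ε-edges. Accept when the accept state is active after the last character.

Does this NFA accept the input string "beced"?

initial (ε-close {0}): {0,1,2,4}
'b' @ 1: {5,6}
'e' @ 2: {1,3,4,7,8,9,10}  [accepting]
'c' @ 3: {11,12}
'e' @ 4: {}  — state set empty
rest 'd' ignored (set empty)
end set {} — state 1 not in

Answer: REJECT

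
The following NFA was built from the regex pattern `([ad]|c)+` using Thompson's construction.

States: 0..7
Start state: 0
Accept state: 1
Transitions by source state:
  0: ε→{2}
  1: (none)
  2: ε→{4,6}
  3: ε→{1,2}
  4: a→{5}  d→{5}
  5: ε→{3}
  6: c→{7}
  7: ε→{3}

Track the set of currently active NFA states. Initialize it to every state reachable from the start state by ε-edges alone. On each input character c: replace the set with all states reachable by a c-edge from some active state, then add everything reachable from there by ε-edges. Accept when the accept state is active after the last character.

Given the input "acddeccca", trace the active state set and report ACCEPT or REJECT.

S₀ = ε-closure({0}) = {0,2,4,6}
'a' @ 1: {1,2,3,4,5,6}  [accepting]
'c' @ 2: {1,2,3,4,6,7}  [accepting]
'd' @ 3: {1,2,3,4,5,6}  [accepting]
'd' @ 4: {1,2,3,4,5,6}  [accepting]
'e' @ 5: {}  — no active states
rest 'ccca' ignored (set empty)
end set {} — state 1 not in

Answer: REJECT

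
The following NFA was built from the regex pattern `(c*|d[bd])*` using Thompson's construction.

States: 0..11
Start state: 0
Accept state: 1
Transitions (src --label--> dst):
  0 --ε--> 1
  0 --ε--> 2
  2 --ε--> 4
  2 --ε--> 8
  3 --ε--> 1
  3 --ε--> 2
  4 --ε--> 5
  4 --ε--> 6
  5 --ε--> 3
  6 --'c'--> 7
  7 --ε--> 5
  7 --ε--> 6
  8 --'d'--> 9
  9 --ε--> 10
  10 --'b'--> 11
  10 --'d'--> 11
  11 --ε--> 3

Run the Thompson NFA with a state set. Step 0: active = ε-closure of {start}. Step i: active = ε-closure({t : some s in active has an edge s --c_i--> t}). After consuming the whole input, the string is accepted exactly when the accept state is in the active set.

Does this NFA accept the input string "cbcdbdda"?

Answer: REJECT

Derivation:
initial (ε-close {0}): {0,1,2,3,4,5,6,8}
'c' @ 1: {1,2,3,4,5,6,7,8}  ✓accept
'b' @ 2: {}  — no active states
rest 'cdbdda' ignored (set empty)
final: {}; accept 1 not in set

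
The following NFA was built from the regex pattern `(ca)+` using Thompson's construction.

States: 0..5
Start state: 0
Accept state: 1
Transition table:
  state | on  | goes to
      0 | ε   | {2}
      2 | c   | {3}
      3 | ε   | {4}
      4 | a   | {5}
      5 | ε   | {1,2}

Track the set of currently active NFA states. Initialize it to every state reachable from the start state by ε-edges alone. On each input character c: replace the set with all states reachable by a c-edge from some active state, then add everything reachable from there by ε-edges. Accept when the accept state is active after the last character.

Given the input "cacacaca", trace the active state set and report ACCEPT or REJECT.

Answer: ACCEPT

Trace:
initial (ε-close {0}): {0,2}
'c' @ 1: {3,4}
'a' @ 2: {1,2,5}  ✓accept
'c' @ 3: {3,4}
'a' @ 4: {1,2,5}  ✓accept
'c' @ 5: {3,4}
'a' @ 6: {1,2,5}  ✓accept
'c' @ 7: {3,4}
'a' @ 8: {1,2,5}  ✓accept
end set {1,2,5} — state 1 in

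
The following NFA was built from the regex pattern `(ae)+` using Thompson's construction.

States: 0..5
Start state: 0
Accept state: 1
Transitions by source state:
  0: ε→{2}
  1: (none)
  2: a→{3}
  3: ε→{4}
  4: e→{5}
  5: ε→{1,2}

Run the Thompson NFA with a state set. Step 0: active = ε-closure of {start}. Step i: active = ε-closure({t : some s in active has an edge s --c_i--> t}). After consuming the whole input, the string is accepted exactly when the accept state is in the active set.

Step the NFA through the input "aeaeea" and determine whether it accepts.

initial (ε-close {0}): {0,2}
'a' @ 1: {3,4}
'e' @ 2: {1,2,5}  [accepting]
'a' @ 3: {3,4}
'e' @ 4: {1,2,5}  [accepting]
'e' @ 5: {}  — dead — no transitions
rest 'a' ignored (set empty)
final: {}; accept 1 not in set

Answer: REJECT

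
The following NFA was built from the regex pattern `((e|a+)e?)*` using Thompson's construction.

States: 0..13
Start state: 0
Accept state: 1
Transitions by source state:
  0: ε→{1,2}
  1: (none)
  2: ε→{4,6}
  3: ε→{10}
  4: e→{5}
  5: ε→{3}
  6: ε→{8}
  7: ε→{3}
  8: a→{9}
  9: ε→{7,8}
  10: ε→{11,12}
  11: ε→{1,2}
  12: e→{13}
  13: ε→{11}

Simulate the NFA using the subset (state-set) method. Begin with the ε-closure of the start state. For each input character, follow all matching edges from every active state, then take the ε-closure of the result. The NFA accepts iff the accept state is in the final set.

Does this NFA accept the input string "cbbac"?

S₀ = ε-closure({0}) = {0,1,2,4,6,8}
'c' @ 1: {}  — state set empty
rest 'bbac' ignored (set empty)
end set {} — state 1 not in

Answer: REJECT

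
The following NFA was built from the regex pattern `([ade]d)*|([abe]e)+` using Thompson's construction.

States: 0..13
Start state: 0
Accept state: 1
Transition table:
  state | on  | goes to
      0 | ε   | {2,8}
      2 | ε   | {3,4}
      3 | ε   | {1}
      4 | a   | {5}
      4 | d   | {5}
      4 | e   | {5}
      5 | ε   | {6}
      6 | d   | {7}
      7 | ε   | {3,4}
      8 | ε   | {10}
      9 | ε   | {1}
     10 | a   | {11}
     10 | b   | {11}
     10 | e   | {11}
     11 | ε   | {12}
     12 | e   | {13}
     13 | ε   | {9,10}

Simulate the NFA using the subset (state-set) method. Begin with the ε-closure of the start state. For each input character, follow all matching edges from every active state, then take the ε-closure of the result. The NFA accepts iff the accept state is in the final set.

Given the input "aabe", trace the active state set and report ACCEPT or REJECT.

Answer: REJECT

Trace:
S₀ = ε-closure({0}) = {0,1,2,3,4,8,10}
'a' @ 1: {5,6,11,12}
'a' @ 2: {}  — state set empty
rest 'be' ignored (set empty)
final: {}; accept 1 not in set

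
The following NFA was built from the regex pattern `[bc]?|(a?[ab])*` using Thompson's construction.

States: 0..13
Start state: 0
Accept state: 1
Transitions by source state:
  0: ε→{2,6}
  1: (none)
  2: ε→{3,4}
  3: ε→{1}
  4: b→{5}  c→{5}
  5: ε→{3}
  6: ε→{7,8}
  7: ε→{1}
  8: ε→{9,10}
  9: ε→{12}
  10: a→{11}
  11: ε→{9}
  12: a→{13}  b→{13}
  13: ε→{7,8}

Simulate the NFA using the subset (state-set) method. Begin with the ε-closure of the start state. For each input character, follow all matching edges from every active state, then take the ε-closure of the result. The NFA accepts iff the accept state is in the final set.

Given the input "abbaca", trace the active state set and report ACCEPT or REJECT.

Answer: REJECT

Trace:
S₀ = ε-closure({0}) = {0,1,2,3,4,6,7,8,9,10,12}
'a' @ 1: {1,7,8,9,10,11,12,13}  [accepting]
'b' @ 2: {1,7,8,9,10,12,13}  [accepting]
'b' @ 3: {1,7,8,9,10,12,13}  [accepting]
'a' @ 4: {1,7,8,9,10,11,12,13}  [accepting]
'c' @ 5: {}  — state set empty
rest 'a' ignored (set empty)
end set {} — state 1 not in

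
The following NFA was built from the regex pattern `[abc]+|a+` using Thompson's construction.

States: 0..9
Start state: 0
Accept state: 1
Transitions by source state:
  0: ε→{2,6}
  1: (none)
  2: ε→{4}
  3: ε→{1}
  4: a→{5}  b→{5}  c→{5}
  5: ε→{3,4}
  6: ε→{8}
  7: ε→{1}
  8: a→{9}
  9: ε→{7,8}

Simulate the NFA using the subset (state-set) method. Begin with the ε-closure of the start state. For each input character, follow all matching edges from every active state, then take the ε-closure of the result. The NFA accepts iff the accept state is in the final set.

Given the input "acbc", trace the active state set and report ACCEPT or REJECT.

Answer: ACCEPT

Trace:
initial (ε-close {0}): {0,2,4,6,8}
'a' @ 1: {1,3,4,5,7,8,9}  [accepting]
'c' @ 2: {1,3,4,5}  [accepting]
'b' @ 3: {1,3,4,5}  [accepting]
'c' @ 4: {1,3,4,5}  [accepting]
final: {1,3,4,5}; accept 1 in set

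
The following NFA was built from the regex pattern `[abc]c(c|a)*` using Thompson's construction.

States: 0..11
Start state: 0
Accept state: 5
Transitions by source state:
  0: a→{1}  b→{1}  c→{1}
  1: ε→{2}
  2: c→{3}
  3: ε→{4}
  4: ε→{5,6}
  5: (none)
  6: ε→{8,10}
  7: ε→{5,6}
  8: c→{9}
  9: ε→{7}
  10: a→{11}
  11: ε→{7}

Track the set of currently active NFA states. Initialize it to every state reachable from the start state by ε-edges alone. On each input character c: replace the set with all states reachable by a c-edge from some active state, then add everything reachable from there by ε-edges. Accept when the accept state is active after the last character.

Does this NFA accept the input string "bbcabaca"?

S₀ = ε-closure({0}) = {0}
'b' @ 1: {1,2}
'b' @ 2: {}  — state set empty
rest 'cabaca' ignored (set empty)
end set {} — state 5 not in

Answer: REJECT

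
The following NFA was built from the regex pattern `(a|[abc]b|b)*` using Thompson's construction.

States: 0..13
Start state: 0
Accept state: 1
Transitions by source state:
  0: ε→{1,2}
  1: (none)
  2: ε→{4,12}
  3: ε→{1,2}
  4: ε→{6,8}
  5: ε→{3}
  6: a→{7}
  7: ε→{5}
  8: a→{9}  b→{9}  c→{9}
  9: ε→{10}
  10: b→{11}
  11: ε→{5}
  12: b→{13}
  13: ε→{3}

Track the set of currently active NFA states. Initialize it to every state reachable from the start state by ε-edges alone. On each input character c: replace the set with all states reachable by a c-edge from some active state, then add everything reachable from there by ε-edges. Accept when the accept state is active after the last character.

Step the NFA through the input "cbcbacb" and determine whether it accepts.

Answer: ACCEPT

Trace:
start: ε-closure({0}) = {0,1,2,4,6,8,12}
'c' @ 1: {9,10}
'b' @ 2: {1,2,3,4,5,6,8,11,12}  (accept∈set)
'c' @ 3: {9,10}
'b' @ 4: {1,2,3,4,5,6,8,11,12}  (accept∈set)
'a' @ 5: {1,2,3,4,5,6,7,8,9,10,12}  (accept∈set)
'c' @ 6: {9,10}
'b' @ 7: {1,2,3,4,5,6,8,11,12}  (accept∈set)
after full input: {1,2,3,4,5,6,8,11,12}  (accept=1 in)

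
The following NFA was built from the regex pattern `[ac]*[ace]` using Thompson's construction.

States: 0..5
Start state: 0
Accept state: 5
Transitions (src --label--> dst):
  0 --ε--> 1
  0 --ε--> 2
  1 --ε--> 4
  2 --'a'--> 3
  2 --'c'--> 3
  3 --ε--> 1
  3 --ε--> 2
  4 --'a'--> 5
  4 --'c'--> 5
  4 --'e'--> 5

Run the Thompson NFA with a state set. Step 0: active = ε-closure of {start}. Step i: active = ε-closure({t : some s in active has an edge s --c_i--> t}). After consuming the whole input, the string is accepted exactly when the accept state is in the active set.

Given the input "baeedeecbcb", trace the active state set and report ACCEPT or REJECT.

start: ε-closure({0}) = {0,1,2,4}
'b' @ 1: {}  — dead — no transitions
rest 'aeedeecbcb' ignored (set empty)
after full input: {}  (accept=5 not in)

Answer: REJECT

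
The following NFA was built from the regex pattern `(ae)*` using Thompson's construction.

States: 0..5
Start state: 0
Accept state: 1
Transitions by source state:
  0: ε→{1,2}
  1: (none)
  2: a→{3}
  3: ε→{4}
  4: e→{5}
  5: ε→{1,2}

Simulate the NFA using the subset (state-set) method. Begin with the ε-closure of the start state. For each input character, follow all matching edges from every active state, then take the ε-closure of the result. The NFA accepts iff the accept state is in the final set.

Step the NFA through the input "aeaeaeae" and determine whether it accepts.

S₀ = ε-closure({0}) = {0,1,2}
'a' @ 1: {3,4}
'e' @ 2: {1,2,5}  [accepting]
'a' @ 3: {3,4}
'e' @ 4: {1,2,5}  [accepting]
'a' @ 5: {3,4}
'e' @ 6: {1,2,5}  [accepting]
'a' @ 7: {3,4}
'e' @ 8: {1,2,5}  [accepting]
end set {1,2,5} — state 1 in

Answer: ACCEPT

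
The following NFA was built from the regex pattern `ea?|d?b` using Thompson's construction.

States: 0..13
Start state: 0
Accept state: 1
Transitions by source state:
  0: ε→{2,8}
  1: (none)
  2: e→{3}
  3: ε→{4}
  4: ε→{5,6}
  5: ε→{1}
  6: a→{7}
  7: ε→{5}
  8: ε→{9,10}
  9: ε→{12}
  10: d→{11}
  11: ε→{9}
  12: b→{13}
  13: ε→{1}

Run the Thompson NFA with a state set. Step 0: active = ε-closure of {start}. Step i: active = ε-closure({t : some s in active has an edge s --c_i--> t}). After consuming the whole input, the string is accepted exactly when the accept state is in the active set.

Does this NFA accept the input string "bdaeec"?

start: ε-closure({0}) = {0,2,8,9,10,12}
'b' @ 1: {1,13}  [accepting]
'd' @ 2: {}  — state set empty
rest 'aeec' ignored (set empty)
end set {} — state 1 not in

Answer: REJECT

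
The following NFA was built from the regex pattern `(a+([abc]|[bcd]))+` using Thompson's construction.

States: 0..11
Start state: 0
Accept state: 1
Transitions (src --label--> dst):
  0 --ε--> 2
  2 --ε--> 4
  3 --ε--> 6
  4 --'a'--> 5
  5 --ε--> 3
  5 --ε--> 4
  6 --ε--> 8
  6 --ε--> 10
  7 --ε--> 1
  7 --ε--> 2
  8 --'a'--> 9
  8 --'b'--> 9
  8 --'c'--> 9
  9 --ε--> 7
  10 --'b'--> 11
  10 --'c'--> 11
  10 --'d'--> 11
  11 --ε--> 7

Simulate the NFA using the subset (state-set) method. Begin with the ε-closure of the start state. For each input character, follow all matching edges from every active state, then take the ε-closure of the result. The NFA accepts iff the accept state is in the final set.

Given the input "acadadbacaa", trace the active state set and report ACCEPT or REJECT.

Answer: REJECT

Steps:
initial (ε-close {0}): {0,2,4}
'a' @ 1: {3,4,5,6,8,10}
'c' @ 2: {1,2,4,7,9,11}  ✓accept
'a' @ 3: {3,4,5,6,8,10}
'd' @ 4: {1,2,4,7,11}  ✓accept
'a' @ 5: {3,4,5,6,8,10}
'd' @ 6: {1,2,4,7,11}  ✓accept
'b' @ 7: {}  — dead — no transitions
rest 'acaa' ignored (set empty)
after full input: {}  (accept=1 not in)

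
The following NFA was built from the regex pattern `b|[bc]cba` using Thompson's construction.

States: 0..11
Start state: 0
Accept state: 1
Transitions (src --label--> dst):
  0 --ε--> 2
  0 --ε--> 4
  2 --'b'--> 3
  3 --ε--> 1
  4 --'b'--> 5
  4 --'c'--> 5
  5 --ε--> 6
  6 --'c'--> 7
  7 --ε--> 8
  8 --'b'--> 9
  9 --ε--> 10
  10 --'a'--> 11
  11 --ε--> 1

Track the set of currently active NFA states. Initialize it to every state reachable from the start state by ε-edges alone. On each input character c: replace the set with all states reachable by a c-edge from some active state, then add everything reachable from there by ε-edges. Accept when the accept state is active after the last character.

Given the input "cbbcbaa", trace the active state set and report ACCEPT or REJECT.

Answer: REJECT

Trace:
initial (ε-close {0}): {0,2,4}
'c' @ 1: {5,6}
'b' @ 2: {}  — dead — no transitions
rest 'bcbaa' ignored (set empty)
after full input: {}  (accept=1 not in)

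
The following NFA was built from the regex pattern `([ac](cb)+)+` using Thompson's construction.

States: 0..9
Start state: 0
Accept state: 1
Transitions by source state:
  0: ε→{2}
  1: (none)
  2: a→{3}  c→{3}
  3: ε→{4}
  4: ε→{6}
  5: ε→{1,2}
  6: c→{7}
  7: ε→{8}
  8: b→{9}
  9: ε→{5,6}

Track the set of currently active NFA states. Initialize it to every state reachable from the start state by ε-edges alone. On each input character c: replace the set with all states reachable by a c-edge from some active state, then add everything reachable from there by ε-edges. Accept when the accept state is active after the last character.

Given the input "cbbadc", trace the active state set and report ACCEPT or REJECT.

Answer: REJECT

Derivation:
S₀ = ε-closure({0}) = {0,2}
'c' @ 1: {3,4,6}
'b' @ 2: {}  — state set empty
rest 'badc' ignored (set empty)
after full input: {}  (accept=1 not in)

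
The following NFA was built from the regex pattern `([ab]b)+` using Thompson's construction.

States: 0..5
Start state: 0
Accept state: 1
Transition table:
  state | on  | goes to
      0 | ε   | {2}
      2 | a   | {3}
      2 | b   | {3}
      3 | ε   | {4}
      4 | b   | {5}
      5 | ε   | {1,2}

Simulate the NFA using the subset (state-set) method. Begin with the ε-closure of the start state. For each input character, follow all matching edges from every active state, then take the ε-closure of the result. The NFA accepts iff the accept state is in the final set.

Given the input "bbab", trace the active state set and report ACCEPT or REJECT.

S₀ = ε-closure({0}) = {0,2}
'b' @ 1: {3,4}
'b' @ 2: {1,2,5}  [accepting]
'a' @ 3: {3,4}
'b' @ 4: {1,2,5}  [accepting]
end set {1,2,5} — state 1 in

Answer: ACCEPT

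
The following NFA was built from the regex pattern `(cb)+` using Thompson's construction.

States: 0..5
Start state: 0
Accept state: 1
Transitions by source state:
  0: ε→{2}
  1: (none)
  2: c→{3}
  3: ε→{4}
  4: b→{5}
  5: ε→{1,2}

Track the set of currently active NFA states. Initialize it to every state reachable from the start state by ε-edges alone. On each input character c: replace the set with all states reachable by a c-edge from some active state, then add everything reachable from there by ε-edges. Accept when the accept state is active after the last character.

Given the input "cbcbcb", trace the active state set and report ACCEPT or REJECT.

initial (ε-close {0}): {0,2}
'c' @ 1: {3,4}
'b' @ 2: {1,2,5}  (accept∈set)
'c' @ 3: {3,4}
'b' @ 4: {1,2,5}  (accept∈set)
'c' @ 5: {3,4}
'b' @ 6: {1,2,5}  (accept∈set)
after full input: {1,2,5}  (accept=1 in)

Answer: ACCEPT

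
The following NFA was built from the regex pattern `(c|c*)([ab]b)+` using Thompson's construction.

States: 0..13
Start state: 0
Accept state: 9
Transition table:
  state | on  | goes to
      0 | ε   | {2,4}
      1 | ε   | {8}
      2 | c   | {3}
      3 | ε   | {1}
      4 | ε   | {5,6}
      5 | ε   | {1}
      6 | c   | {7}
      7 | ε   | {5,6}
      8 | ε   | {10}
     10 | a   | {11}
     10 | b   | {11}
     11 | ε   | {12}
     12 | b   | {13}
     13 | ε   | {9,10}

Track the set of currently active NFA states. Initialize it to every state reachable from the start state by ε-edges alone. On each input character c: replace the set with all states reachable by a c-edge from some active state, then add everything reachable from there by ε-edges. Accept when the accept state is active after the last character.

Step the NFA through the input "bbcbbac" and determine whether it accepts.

Answer: REJECT

Trace:
S₀ = ε-closure({0}) = {0,1,2,4,5,6,8,10}
'b' @ 1: {11,12}
'b' @ 2: {9,10,13}  [accepting]
'c' @ 3: {}  — dead — no transitions
rest 'bbac' ignored (set empty)
end set {} — state 9 not in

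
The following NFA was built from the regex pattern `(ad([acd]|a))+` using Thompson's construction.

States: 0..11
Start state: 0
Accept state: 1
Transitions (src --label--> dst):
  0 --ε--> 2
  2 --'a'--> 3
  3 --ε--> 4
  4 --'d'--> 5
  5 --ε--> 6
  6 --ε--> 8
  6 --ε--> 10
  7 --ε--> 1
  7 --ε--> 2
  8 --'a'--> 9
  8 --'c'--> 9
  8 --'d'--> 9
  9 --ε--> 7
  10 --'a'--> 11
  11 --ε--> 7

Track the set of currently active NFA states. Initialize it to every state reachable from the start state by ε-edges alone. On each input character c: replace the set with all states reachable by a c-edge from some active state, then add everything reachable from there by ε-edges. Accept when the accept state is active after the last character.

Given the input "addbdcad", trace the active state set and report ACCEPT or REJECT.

Answer: REJECT

Steps:
start: ε-closure({0}) = {0,2}
'a' @ 1: {3,4}
'd' @ 2: {5,6,8,10}
'd' @ 3: {1,2,7,9}  [accepting]
'b' @ 4: {}  — no active states
rest 'dcad' ignored (set empty)
end set {} — state 1 not in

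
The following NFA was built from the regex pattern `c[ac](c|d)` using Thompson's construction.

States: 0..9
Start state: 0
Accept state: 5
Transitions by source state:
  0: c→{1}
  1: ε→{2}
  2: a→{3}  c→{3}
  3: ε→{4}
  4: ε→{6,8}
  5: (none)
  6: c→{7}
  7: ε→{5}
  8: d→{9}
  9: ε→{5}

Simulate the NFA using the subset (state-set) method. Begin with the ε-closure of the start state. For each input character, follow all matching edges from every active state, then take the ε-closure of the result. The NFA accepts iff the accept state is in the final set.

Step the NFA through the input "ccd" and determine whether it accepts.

Answer: ACCEPT

Derivation:
initial (ε-close {0}): {0}
'c' @ 1: {1,2}
'c' @ 2: {3,4,6,8}
'd' @ 3: {5,9}  (accept∈set)
final: {5,9}; accept 5 in set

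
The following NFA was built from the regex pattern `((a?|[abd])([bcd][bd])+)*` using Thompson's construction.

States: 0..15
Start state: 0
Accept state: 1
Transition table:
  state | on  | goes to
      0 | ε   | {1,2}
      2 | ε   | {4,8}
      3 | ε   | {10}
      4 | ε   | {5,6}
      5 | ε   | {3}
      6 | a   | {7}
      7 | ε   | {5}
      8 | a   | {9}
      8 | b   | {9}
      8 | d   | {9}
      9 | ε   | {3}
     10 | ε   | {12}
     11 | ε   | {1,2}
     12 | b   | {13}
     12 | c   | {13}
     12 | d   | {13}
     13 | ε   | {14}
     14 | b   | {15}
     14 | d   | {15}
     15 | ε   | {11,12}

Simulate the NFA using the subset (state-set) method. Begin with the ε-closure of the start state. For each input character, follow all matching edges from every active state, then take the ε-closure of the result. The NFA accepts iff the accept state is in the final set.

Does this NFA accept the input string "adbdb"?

start: ε-closure({0}) = {0,1,2,3,4,5,6,8,10,12}
'a' @ 1: {3,5,7,9,10,12}
'd' @ 2: {13,14}
'b' @ 3: {1,2,3,4,5,6,8,10,11,12,15}  (accept∈set)
'd' @ 4: {3,9,10,12,13,14}
'b' @ 5: {1,2,3,4,5,6,8,10,11,12,13,14,15}  (accept∈set)
final: {1,2,3,4,5,6,8,10,11,12,13,14,15}; accept 1 in set

Answer: ACCEPT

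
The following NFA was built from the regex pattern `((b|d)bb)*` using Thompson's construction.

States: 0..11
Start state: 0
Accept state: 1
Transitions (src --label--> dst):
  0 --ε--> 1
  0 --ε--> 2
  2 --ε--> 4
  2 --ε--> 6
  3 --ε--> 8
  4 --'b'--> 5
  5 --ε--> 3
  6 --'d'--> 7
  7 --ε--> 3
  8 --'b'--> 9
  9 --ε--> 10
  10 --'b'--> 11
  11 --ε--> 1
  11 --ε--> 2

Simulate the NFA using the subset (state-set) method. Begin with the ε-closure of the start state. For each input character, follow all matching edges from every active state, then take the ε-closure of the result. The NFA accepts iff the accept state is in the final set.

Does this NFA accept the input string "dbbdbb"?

start: ε-closure({0}) = {0,1,2,4,6}
'd' @ 1: {3,7,8}
'b' @ 2: {9,10}
'b' @ 3: {1,2,4,6,11}  (accept∈set)
'd' @ 4: {3,7,8}
'b' @ 5: {9,10}
'b' @ 6: {1,2,4,6,11}  (accept∈set)
final: {1,2,4,6,11}; accept 1 in set

Answer: ACCEPT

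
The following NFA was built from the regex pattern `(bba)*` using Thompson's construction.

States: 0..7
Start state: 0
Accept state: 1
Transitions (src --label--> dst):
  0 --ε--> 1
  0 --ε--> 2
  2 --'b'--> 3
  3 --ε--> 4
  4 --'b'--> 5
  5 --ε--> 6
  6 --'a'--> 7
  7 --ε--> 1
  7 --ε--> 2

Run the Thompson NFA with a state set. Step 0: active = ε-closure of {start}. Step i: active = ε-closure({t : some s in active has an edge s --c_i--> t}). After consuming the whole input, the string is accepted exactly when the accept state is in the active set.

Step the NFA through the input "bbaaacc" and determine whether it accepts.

start: ε-closure({0}) = {0,1,2}
'b' @ 1: {3,4}
'b' @ 2: {5,6}
'a' @ 3: {1,2,7}  [accepting]
'a' @ 4: {}  — dead — no transitions
rest 'acc' ignored (set empty)
final: {}; accept 1 not in set

Answer: REJECT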